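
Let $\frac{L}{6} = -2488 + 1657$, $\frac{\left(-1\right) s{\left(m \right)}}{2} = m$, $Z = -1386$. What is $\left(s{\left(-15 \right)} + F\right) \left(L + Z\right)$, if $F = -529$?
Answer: $3179628$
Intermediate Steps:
$s{\left(m \right)} = - 2 m$
$L = -4986$ ($L = 6 \left(-2488 + 1657\right) = 6 \left(-831\right) = -4986$)
$\left(s{\left(-15 \right)} + F\right) \left(L + Z\right) = \left(\left(-2\right) \left(-15\right) - 529\right) \left(-4986 - 1386\right) = \left(30 - 529\right) \left(-6372\right) = \left(-499\right) \left(-6372\right) = 3179628$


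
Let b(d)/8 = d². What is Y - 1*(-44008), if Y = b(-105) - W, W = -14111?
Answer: 146319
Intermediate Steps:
b(d) = 8*d²
Y = 102311 (Y = 8*(-105)² - 1*(-14111) = 8*11025 + 14111 = 88200 + 14111 = 102311)
Y - 1*(-44008) = 102311 - 1*(-44008) = 102311 + 44008 = 146319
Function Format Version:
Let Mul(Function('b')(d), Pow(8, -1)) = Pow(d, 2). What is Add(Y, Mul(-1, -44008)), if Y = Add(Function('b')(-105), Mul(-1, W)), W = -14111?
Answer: 146319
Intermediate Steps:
Function('b')(d) = Mul(8, Pow(d, 2))
Y = 102311 (Y = Add(Mul(8, Pow(-105, 2)), Mul(-1, -14111)) = Add(Mul(8, 11025), 14111) = Add(88200, 14111) = 102311)
Add(Y, Mul(-1, -44008)) = Add(102311, Mul(-1, -44008)) = Add(102311, 44008) = 146319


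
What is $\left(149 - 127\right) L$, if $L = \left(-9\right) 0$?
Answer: $0$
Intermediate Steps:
$L = 0$
$\left(149 - 127\right) L = \left(149 - 127\right) 0 = 22 \cdot 0 = 0$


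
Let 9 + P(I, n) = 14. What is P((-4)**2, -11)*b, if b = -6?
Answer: -30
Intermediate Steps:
P(I, n) = 5 (P(I, n) = -9 + 14 = 5)
P((-4)**2, -11)*b = 5*(-6) = -30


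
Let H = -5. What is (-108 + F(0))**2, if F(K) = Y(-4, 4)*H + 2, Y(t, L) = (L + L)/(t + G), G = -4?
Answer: 10201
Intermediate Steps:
Y(t, L) = 2*L/(-4 + t) (Y(t, L) = (L + L)/(t - 4) = (2*L)/(-4 + t) = 2*L/(-4 + t))
F(K) = 7 (F(K) = (2*4/(-4 - 4))*(-5) + 2 = (2*4/(-8))*(-5) + 2 = (2*4*(-1/8))*(-5) + 2 = -1*(-5) + 2 = 5 + 2 = 7)
(-108 + F(0))**2 = (-108 + 7)**2 = (-101)**2 = 10201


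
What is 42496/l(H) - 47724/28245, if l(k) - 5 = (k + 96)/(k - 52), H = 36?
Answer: -1600606164/122395 ≈ -13077.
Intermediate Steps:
l(k) = 5 + (96 + k)/(-52 + k) (l(k) = 5 + (k + 96)/(k - 52) = 5 + (96 + k)/(-52 + k))
42496/l(H) - 47724/28245 = 42496/((2*(-82 + 3*36)/(-52 + 36))) - 47724/28245 = 42496/((2*(-82 + 108)/(-16))) - 47724*1/28245 = 42496/((2*(-1/16)*26)) - 15908/9415 = 42496/(-13/4) - 15908/9415 = 42496*(-4/13) - 15908/9415 = -169984/13 - 15908/9415 = -1600606164/122395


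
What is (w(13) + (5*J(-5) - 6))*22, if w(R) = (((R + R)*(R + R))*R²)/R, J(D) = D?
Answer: 192654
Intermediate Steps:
w(R) = 4*R³ (w(R) = (((2*R)*(2*R))*R²)/R = ((4*R²)*R²)/R = (4*R⁴)/R = 4*R³)
(w(13) + (5*J(-5) - 6))*22 = (4*13³ + (5*(-5) - 6))*22 = (4*2197 + (-25 - 6))*22 = (8788 - 31)*22 = 8757*22 = 192654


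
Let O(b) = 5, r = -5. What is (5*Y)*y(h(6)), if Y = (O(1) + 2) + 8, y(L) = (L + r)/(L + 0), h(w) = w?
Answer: 25/2 ≈ 12.500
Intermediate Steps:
y(L) = (-5 + L)/L (y(L) = (L - 5)/(L + 0) = (-5 + L)/L)
Y = 15 (Y = (5 + 2) + 8 = 7 + 8 = 15)
(5*Y)*y(h(6)) = (5*15)*((-5 + 6)/6) = 75*((⅙)*1) = 75*(⅙) = 25/2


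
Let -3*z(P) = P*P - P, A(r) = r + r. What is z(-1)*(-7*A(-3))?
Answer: -28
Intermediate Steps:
A(r) = 2*r
z(P) = -P**2/3 + P/3 (z(P) = -(P*P - P)/3 = -(P**2 - P)/3 = -P**2/3 + P/3)
z(-1)*(-7*A(-3)) = ((1/3)*(-1)*(1 - 1*(-1)))*(-14*(-3)) = ((1/3)*(-1)*(1 + 1))*(-7*(-6)) = ((1/3)*(-1)*2)*42 = -2/3*42 = -28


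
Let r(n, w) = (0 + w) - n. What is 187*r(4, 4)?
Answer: 0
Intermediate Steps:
r(n, w) = w - n
187*r(4, 4) = 187*(4 - 1*4) = 187*(4 - 4) = 187*0 = 0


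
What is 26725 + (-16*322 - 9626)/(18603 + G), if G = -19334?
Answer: 19550753/731 ≈ 26745.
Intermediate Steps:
26725 + (-16*322 - 9626)/(18603 + G) = 26725 + (-16*322 - 9626)/(18603 - 19334) = 26725 + (-5152 - 9626)/(-731) = 26725 - 14778*(-1/731) = 26725 + 14778/731 = 19550753/731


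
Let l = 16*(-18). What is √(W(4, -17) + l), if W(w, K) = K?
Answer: I*√305 ≈ 17.464*I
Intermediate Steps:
l = -288
√(W(4, -17) + l) = √(-17 - 288) = √(-305) = I*√305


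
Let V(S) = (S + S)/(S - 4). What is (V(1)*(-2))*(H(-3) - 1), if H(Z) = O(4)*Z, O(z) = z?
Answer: -52/3 ≈ -17.333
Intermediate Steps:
V(S) = 2*S/(-4 + S) (V(S) = (2*S)/(-4 + S) = 2*S/(-4 + S))
H(Z) = 4*Z
(V(1)*(-2))*(H(-3) - 1) = ((2*1/(-4 + 1))*(-2))*(4*(-3) - 1) = ((2*1/(-3))*(-2))*(-12 - 1) = ((2*1*(-1/3))*(-2))*(-13) = -2/3*(-2)*(-13) = (4/3)*(-13) = -52/3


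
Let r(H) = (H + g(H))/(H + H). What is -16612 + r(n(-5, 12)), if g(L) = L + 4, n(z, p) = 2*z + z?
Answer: -249167/15 ≈ -16611.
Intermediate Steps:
n(z, p) = 3*z
g(L) = 4 + L
r(H) = (4 + 2*H)/(2*H) (r(H) = (H + (4 + H))/(H + H) = (4 + 2*H)/((2*H)) = (4 + 2*H)*(1/(2*H)) = (4 + 2*H)/(2*H))
-16612 + r(n(-5, 12)) = -16612 + (2 + 3*(-5))/((3*(-5))) = -16612 + (2 - 15)/(-15) = -16612 - 1/15*(-13) = -16612 + 13/15 = -249167/15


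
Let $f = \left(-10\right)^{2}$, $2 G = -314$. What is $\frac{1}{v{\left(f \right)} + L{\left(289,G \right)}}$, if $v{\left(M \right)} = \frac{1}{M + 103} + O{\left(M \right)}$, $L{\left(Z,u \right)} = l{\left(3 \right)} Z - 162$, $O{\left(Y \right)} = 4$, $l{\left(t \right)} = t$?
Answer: $\frac{203}{143928} \approx 0.0014104$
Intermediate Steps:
$G = -157$ ($G = \frac{1}{2} \left(-314\right) = -157$)
$f = 100$
$L{\left(Z,u \right)} = -162 + 3 Z$ ($L{\left(Z,u \right)} = 3 Z - 162 = -162 + 3 Z$)
$v{\left(M \right)} = 4 + \frac{1}{103 + M}$ ($v{\left(M \right)} = \frac{1}{M + 103} + 4 = \frac{1}{103 + M} + 4 = 4 + \frac{1}{103 + M}$)
$\frac{1}{v{\left(f \right)} + L{\left(289,G \right)}} = \frac{1}{\frac{413 + 4 \cdot 100}{103 + 100} + \left(-162 + 3 \cdot 289\right)} = \frac{1}{\frac{413 + 400}{203} + \left(-162 + 867\right)} = \frac{1}{\frac{1}{203} \cdot 813 + 705} = \frac{1}{\frac{813}{203} + 705} = \frac{1}{\frac{143928}{203}} = \frac{203}{143928}$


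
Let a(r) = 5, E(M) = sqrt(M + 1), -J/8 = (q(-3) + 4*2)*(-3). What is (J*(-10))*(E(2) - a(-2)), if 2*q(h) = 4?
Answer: 12000 - 2400*sqrt(3) ≈ 7843.1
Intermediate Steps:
q(h) = 2 (q(h) = (1/2)*4 = 2)
J = 240 (J = -8*(2 + 4*2)*(-3) = -8*(2 + 8)*(-3) = -80*(-3) = -8*(-30) = 240)
E(M) = sqrt(1 + M)
(J*(-10))*(E(2) - a(-2)) = (240*(-10))*(sqrt(1 + 2) - 1*5) = -2400*(sqrt(3) - 5) = -2400*(-5 + sqrt(3)) = 12000 - 2400*sqrt(3)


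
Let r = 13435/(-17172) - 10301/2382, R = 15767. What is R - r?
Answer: 107522931985/6817284 ≈ 15772.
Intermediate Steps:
r = -34815157/6817284 (r = 13435*(-1/17172) - 10301*1/2382 = -13435/17172 - 10301/2382 = -34815157/6817284 ≈ -5.1069)
R - r = 15767 - 1*(-34815157/6817284) = 15767 + 34815157/6817284 = 107522931985/6817284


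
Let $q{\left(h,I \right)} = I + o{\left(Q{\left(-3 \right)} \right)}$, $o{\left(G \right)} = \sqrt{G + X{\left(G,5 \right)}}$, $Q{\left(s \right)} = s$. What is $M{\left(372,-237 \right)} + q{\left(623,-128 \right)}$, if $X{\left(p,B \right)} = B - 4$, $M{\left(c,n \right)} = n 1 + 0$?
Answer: $-365 + i \sqrt{2} \approx -365.0 + 1.4142 i$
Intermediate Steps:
$M{\left(c,n \right)} = n$ ($M{\left(c,n \right)} = n + 0 = n$)
$X{\left(p,B \right)} = -4 + B$
$o{\left(G \right)} = \sqrt{1 + G}$ ($o{\left(G \right)} = \sqrt{G + \left(-4 + 5\right)} = \sqrt{G + 1} = \sqrt{1 + G}$)
$q{\left(h,I \right)} = I + i \sqrt{2}$ ($q{\left(h,I \right)} = I + \sqrt{1 - 3} = I + \sqrt{-2} = I + i \sqrt{2}$)
$M{\left(372,-237 \right)} + q{\left(623,-128 \right)} = -237 - \left(128 - i \sqrt{2}\right) = -365 + i \sqrt{2}$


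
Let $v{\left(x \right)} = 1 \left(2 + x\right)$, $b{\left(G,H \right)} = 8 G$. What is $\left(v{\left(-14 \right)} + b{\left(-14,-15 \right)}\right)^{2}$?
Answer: $15376$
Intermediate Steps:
$v{\left(x \right)} = 2 + x$
$\left(v{\left(-14 \right)} + b{\left(-14,-15 \right)}\right)^{2} = \left(\left(2 - 14\right) + 8 \left(-14\right)\right)^{2} = \left(-12 - 112\right)^{2} = \left(-124\right)^{2} = 15376$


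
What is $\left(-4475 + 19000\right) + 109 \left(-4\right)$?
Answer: $14089$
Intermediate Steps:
$\left(-4475 + 19000\right) + 109 \left(-4\right) = 14525 - 436 = 14089$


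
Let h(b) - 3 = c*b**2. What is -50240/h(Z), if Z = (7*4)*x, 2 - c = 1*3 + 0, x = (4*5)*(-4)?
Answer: 50240/5017597 ≈ 0.010013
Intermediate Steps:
x = -80 (x = 20*(-4) = -80)
c = -1 (c = 2 - (1*3 + 0) = 2 - (3 + 0) = 2 - 1*3 = 2 - 3 = -1)
Z = -2240 (Z = (7*4)*(-80) = 28*(-80) = -2240)
h(b) = 3 - b**2
-50240/h(Z) = -50240/(3 - 1*(-2240)**2) = -50240/(3 - 1*5017600) = -50240/(3 - 5017600) = -50240/(-5017597) = -50240*(-1/5017597) = 50240/5017597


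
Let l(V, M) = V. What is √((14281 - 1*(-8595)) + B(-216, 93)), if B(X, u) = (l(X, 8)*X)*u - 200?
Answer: 2*√1090421 ≈ 2088.5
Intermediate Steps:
B(X, u) = -200 + u*X² (B(X, u) = (X*X)*u - 200 = X²*u - 200 = u*X² - 200 = -200 + u*X²)
√((14281 - 1*(-8595)) + B(-216, 93)) = √((14281 - 1*(-8595)) + (-200 + 93*(-216)²)) = √((14281 + 8595) + (-200 + 93*46656)) = √(22876 + (-200 + 4339008)) = √(22876 + 4338808) = √4361684 = 2*√1090421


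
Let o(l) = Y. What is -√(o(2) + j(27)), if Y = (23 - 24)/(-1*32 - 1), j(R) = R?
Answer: -2*√7359/33 ≈ -5.1991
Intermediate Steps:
Y = 1/33 (Y = -1/(-32 - 1) = -1/(-33) = -1*(-1/33) = 1/33 ≈ 0.030303)
o(l) = 1/33
-√(o(2) + j(27)) = -√(1/33 + 27) = -√(892/33) = -2*√7359/33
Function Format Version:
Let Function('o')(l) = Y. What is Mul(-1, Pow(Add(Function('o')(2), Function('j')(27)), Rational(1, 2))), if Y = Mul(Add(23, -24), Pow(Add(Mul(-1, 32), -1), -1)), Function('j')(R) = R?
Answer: Mul(Rational(-2, 33), Pow(7359, Rational(1, 2))) ≈ -5.1991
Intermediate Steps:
Y = Rational(1, 33) (Y = Mul(-1, Pow(Add(-32, -1), -1)) = Mul(-1, Pow(-33, -1)) = Mul(-1, Rational(-1, 33)) = Rational(1, 33) ≈ 0.030303)
Function('o')(l) = Rational(1, 33)
Mul(-1, Pow(Add(Function('o')(2), Function('j')(27)), Rational(1, 2))) = Mul(-1, Pow(Add(Rational(1, 33), 27), Rational(1, 2))) = Mul(-1, Pow(Rational(892, 33), Rational(1, 2))) = Mul(-1, Mul(Rational(2, 33), Pow(7359, Rational(1, 2)))) = Mul(Rational(-2, 33), Pow(7359, Rational(1, 2)))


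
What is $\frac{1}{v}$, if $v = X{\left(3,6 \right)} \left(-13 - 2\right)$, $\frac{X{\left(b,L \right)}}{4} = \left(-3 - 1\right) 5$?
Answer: $\frac{1}{1200} \approx 0.00083333$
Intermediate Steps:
$X{\left(b,L \right)} = -80$ ($X{\left(b,L \right)} = 4 \left(-3 - 1\right) 5 = 4 \left(\left(-4\right) 5\right) = 4 \left(-20\right) = -80$)
$v = 1200$ ($v = - 80 \left(-13 - 2\right) = \left(-80\right) \left(-15\right) = 1200$)
$\frac{1}{v} = \frac{1}{1200}$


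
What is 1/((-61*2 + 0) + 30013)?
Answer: 1/29891 ≈ 3.3455e-5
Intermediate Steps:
1/((-61*2 + 0) + 30013) = 1/((-122 + 0) + 30013) = 1/(-122 + 30013) = 1/29891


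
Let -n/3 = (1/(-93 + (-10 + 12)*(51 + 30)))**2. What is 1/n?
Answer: -1587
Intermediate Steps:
n = -1/1587 (n = -3/(-93 + (-10 + 12)*(51 + 30))**2 = -3/(-93 + 2*81)**2 = -3/(-93 + 162)**2 = -3*(1/69)**2 = -3*1/4761 = -1/1587 ≈ -0.00063012)
1/n = 1/(-1/1587) = -1587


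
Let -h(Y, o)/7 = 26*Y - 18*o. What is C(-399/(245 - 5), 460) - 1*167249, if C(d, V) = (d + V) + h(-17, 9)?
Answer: -13005013/80 ≈ -1.6256e+5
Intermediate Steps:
h(Y, o) = -182*Y + 126*o (h(Y, o) = -7*(26*Y - 18*o) = -7*(-18*o + 26*Y) = -182*Y + 126*o)
C(d, V) = 4228 + V + d (C(d, V) = (d + V) + (-182*(-17) + 126*9) = (V + d) + (3094 + 1134) = (V + d) + 4228 = 4228 + V + d)
C(-399/(245 - 5), 460) - 1*167249 = (4228 + 460 - 399/(245 - 5)) - 1*167249 = (4228 + 460 - 399/240) - 167249 = (4228 + 460 - 399*1/240) - 167249 = (4228 + 460 - 133/80) - 167249 = 374907/80 - 167249 = -13005013/80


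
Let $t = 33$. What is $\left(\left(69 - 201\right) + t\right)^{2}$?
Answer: $9801$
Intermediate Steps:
$\left(\left(69 - 201\right) + t\right)^{2} = \left(\left(69 - 201\right) + 33\right)^{2} = \left(-132 + 33\right)^{2} = \left(-99\right)^{2} = 9801$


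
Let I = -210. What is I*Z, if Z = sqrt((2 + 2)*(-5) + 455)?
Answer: -210*sqrt(435) ≈ -4379.9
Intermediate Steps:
Z = sqrt(435) (Z = sqrt(4*(-5) + 455) = sqrt(-20 + 455) = sqrt(435) ≈ 20.857)
I*Z = -210*sqrt(435)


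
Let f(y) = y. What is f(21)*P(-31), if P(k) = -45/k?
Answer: 945/31 ≈ 30.484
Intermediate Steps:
f(21)*P(-31) = 21*(-45/(-31)) = 21*(-45*(-1/31)) = 21*(45/31) = 945/31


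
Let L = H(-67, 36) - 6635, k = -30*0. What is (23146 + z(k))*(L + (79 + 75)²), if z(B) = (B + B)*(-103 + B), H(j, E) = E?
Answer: 396190082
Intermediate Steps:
k = 0
z(B) = 2*B*(-103 + B) (z(B) = (2*B)*(-103 + B) = 2*B*(-103 + B))
L = -6599 (L = 36 - 6635 = -6599)
(23146 + z(k))*(L + (79 + 75)²) = (23146 + 2*0*(-103 + 0))*(-6599 + (79 + 75)²) = (23146 + 2*0*(-103))*(-6599 + 154²) = (23146 + 0)*(-6599 + 23716) = 23146*17117 = 396190082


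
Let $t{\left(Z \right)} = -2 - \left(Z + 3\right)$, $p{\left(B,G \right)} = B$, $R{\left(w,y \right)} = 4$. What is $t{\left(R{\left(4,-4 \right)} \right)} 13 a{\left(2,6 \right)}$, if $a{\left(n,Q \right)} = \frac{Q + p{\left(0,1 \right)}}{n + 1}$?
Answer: $-234$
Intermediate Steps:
$t{\left(Z \right)} = -5 - Z$ ($t{\left(Z \right)} = -2 - \left(3 + Z\right) = -5 - Z$)
$a{\left(n,Q \right)} = \frac{Q}{1 + n}$ ($a{\left(n,Q \right)} = \frac{Q + 0}{n + 1} = \frac{Q}{1 + n}$)
$t{\left(R{\left(4,-4 \right)} \right)} 13 a{\left(2,6 \right)} = \left(-5 - 4\right) 13 \frac{6}{1 + 2} = \left(-5 - 4\right) 13 \cdot \frac{6}{3} = \left(-9\right) 13 \cdot 6 \cdot \frac{1}{3} = \left(-117\right) 2 = -234$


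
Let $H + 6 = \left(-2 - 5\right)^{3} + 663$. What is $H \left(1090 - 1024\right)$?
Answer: $20724$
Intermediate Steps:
$H = 314$ ($H = -6 + \left(\left(-2 - 5\right)^{3} + 663\right) = -6 + \left(\left(-7\right)^{3} + 663\right) = -6 + \left(-343 + 663\right) = -6 + 320 = 314$)
$H \left(1090 - 1024\right) = 314 \left(1090 - 1024\right) = 314 \cdot 66 = 20724$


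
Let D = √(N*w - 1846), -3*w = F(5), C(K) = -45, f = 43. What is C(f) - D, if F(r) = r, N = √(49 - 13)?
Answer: -45 - 8*I*√29 ≈ -45.0 - 43.081*I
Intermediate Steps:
N = 6 (N = √36 = 6)
w = -5/3 (w = -⅓*5 = -5/3 ≈ -1.6667)
D = 8*I*√29 (D = √(6*(-5/3) - 1846) = √(-10 - 1846) = √(-1856) = 8*I*√29 ≈ 43.081*I)
C(f) - D = -45 - 8*I*√29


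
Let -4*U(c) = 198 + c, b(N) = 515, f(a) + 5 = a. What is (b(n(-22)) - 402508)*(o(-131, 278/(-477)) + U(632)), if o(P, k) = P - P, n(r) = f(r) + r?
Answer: 166827095/2 ≈ 8.3414e+7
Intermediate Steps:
f(a) = -5 + a
n(r) = -5 + 2*r (n(r) = (-5 + r) + r = -5 + 2*r)
o(P, k) = 0
U(c) = -99/2 - c/4 (U(c) = -(198 + c)/4 = -99/2 - c/4)
(b(n(-22)) - 402508)*(o(-131, 278/(-477)) + U(632)) = (515 - 402508)*(0 + (-99/2 - ¼*632)) = -401993*(0 + (-99/2 - 158)) = -401993*(0 - 415/2) = -401993*(-415/2) = 166827095/2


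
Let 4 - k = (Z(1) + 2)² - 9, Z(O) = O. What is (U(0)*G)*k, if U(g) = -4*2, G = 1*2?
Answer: -64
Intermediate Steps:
G = 2
U(g) = -8
k = 4 (k = 4 - ((1 + 2)² - 9) = 4 - (3² - 9) = 4 - (9 - 9) = 4 - 1*0 = 4 + 0 = 4)
(U(0)*G)*k = -8*2*4 = -16*4 = -64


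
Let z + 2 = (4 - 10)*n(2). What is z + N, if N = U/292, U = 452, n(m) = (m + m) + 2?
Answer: -2661/73 ≈ -36.452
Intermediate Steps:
n(m) = 2 + 2*m (n(m) = 2*m + 2 = 2 + 2*m)
z = -38 (z = -2 + (4 - 10)*(2 + 2*2) = -2 - 6*(2 + 4) = -2 - 6*6 = -2 - 36 = -38)
N = 113/73 (N = 452/292 = 452*(1/292) = 113/73 ≈ 1.5479)
z + N = -38 + 113/73 = -2661/73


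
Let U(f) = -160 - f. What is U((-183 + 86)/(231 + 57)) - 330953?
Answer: -95360447/288 ≈ -3.3111e+5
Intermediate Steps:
U((-183 + 86)/(231 + 57)) - 330953 = (-160 - (-183 + 86)/(231 + 57)) - 330953 = (-160 - (-97)/288) - 330953 = (-160 - 1*(-97/288)) - 330953 = (-160 + 97/288) - 330953 = -45983/288 - 330953 = -95360447/288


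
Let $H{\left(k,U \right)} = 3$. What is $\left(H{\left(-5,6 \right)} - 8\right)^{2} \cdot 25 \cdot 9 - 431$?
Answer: $5194$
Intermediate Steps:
$\left(H{\left(-5,6 \right)} - 8\right)^{2} \cdot 25 \cdot 9 - 431 = \left(3 - 8\right)^{2} \cdot 25 \cdot 9 - 431 = \left(-5\right)^{2} \cdot 225 - 431 = 25 \cdot 225 - 431 = 5625 - 431 = 5194$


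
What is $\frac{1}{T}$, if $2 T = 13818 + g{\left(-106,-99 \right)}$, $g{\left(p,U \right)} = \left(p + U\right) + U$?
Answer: $\frac{1}{6757} \approx 0.00014799$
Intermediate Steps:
$g{\left(p,U \right)} = p + 2 U$ ($g{\left(p,U \right)} = \left(U + p\right) + U = p + 2 U$)
$T = 6757$ ($T = \frac{13818 + \left(-106 + 2 \left(-99\right)\right)}{2} = \frac{13818 - 304}{2} = \frac{1}{2} \cdot 13514 = 6757$)
$\frac{1}{T} = \frac{1}{6757}$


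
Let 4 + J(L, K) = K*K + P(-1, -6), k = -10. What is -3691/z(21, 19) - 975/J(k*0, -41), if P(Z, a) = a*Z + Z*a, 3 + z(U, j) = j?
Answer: -2083233/9008 ≈ -231.26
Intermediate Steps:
z(U, j) = -3 + j
P(Z, a) = 2*Z*a (P(Z, a) = Z*a + Z*a = 2*Z*a)
J(L, K) = 8 + K² (J(L, K) = -4 + (K*K + 2*(-1)*(-6)) = -4 + (K² + 12) = -4 + (12 + K²) = 8 + K²)
-3691/z(21, 19) - 975/J(k*0, -41) = -3691/(-3 + 19) - 975/(8 + (-41)²) = -3691/16 - 975/(8 + 1681) = -3691*1/16 - 975/1689 = -3691/16 - 975*1/1689 = -3691/16 - 325/563 = -2083233/9008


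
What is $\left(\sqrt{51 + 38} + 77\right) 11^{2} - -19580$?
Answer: $28897 + 121 \sqrt{89} \approx 30039.0$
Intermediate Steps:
$\left(\sqrt{51 + 38} + 77\right) 11^{2} - -19580 = \left(\sqrt{89} + 77\right) 121 + 19580 = \left(77 + \sqrt{89}\right) 121 + 19580 = \left(9317 + 121 \sqrt{89}\right) + 19580 = 28897 + 121 \sqrt{89}$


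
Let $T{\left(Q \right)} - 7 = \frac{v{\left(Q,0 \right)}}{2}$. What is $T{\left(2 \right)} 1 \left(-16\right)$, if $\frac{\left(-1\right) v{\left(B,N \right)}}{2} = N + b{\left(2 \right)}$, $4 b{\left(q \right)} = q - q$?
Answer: $-112$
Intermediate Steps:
$b{\left(q \right)} = 0$ ($b{\left(q \right)} = \frac{q - q}{4} = \frac{1}{4} \cdot 0 = 0$)
$v{\left(B,N \right)} = - 2 N$ ($v{\left(B,N \right)} = - 2 \left(N + 0\right) = - 2 N$)
$T{\left(Q \right)} = 7$ ($T{\left(Q \right)} = 7 + \frac{\left(-2\right) 0}{2} = 7 + 0 \cdot \frac{1}{2} = 7 + 0 = 7$)
$T{\left(2 \right)} 1 \left(-16\right) = 7 \cdot 1 \left(-16\right) = 7 \left(-16\right) = -112$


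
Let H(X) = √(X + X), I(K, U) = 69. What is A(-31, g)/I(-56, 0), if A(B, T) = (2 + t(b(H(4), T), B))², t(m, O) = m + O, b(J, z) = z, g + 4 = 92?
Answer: 3481/69 ≈ 50.449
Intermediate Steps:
g = 88 (g = -4 + 92 = 88)
H(X) = √2*√X (H(X) = √(2*X) = √2*√X)
t(m, O) = O + m
A(B, T) = (2 + B + T)² (A(B, T) = (2 + (B + T))² = (2 + B + T)²)
A(-31, g)/I(-56, 0) = (2 - 31 + 88)²/69 = 59²*(1/69) = 3481*(1/69) = 3481/69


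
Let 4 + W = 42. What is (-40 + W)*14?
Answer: -28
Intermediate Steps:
W = 38 (W = -4 + 42 = 38)
(-40 + W)*14 = (-40 + 38)*14 = -2*14 = -28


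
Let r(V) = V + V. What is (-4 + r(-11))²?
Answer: 676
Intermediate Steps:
r(V) = 2*V
(-4 + r(-11))² = (-4 + 2*(-11))² = (-4 - 22)² = (-26)² = 676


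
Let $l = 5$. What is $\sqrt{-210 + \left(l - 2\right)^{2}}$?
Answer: $i \sqrt{201} \approx 14.177 i$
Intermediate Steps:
$\sqrt{-210 + \left(l - 2\right)^{2}} = \sqrt{-210 + \left(5 - 2\right)^{2}} = \sqrt{-210 + 3^{2}} = \sqrt{-210 + 9} = \sqrt{-201} = i \sqrt{201}$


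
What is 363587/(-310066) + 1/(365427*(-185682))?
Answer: -6167636830977421/5259743834652531 ≈ -1.1726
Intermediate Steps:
363587/(-310066) + 1/(365427*(-185682)) = 363587*(-1/310066) + (1/365427)*(-1/185682) = -363587/310066 - 1/67853216214 = -6167636830977421/5259743834652531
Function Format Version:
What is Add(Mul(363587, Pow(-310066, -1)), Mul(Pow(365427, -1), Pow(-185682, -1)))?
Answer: Rational(-6167636830977421, 5259743834652531) ≈ -1.1726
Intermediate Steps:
Add(Mul(363587, Pow(-310066, -1)), Mul(Pow(365427, -1), Pow(-185682, -1))) = Add(Mul(363587, Rational(-1, 310066)), Mul(Rational(1, 365427), Rational(-1, 185682))) = Add(Rational(-363587, 310066), Rational(-1, 67853216214)) = Rational(-6167636830977421, 5259743834652531)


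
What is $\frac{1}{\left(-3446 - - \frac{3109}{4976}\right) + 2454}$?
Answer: $- \frac{4976}{4933083} \approx -0.0010087$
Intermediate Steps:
$\frac{1}{\left(-3446 - - \frac{3109}{4976}\right) + 2454} = \frac{1}{\left(-3446 + \frac{3109}{4976}\right) + 2454} = \frac{1}{- \frac{17144187}{4976} + 2454} = \frac{1}{- \frac{4933083}{4976}} = - \frac{4976}{4933083}$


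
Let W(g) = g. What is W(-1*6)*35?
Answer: -210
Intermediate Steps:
W(-1*6)*35 = -1*6*35 = -6*35 = -210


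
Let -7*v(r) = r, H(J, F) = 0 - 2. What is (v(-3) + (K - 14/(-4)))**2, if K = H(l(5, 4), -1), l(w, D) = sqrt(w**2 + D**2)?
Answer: 729/196 ≈ 3.7194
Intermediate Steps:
l(w, D) = sqrt(D**2 + w**2)
H(J, F) = -2
K = -2
v(r) = -r/7
(v(-3) + (K - 14/(-4)))**2 = (-1/7*(-3) + (-2 - 14/(-4)))**2 = (3/7 + (-2 - 14*(-1)/4))**2 = (3/7 + (-2 - 1*(-7/2)))**2 = (3/7 + (-2 + 7/2))**2 = (3/7 + 3/2)**2 = (27/14)**2 = 729/196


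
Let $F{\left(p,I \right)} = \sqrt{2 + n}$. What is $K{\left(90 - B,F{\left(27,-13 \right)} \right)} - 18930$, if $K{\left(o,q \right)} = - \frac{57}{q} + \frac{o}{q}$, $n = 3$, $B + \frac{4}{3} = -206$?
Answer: $-18930 + \frac{721 \sqrt{5}}{15} \approx -18823.0$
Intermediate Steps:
$B = - \frac{622}{3}$ ($B = - \frac{4}{3} - 206 = - \frac{622}{3} \approx -207.33$)
$F{\left(p,I \right)} = \sqrt{5}$ ($F{\left(p,I \right)} = \sqrt{2 + 3} = \sqrt{5}$)
$K{\left(90 - B,F{\left(27,-13 \right)} \right)} - 18930 = \frac{-57 + \left(90 - - \frac{622}{3}\right)}{\sqrt{5}} - 18930 = \frac{\sqrt{5}}{5} \left(-57 + \left(90 + \frac{622}{3}\right)\right) - 18930 = \frac{\sqrt{5}}{5} \left(-57 + \frac{892}{3}\right) - 18930 = \frac{\sqrt{5}}{5} \cdot \frac{721}{3} - 18930 = \frac{721 \sqrt{5}}{15} - 18930 = -18930 + \frac{721 \sqrt{5}}{15}$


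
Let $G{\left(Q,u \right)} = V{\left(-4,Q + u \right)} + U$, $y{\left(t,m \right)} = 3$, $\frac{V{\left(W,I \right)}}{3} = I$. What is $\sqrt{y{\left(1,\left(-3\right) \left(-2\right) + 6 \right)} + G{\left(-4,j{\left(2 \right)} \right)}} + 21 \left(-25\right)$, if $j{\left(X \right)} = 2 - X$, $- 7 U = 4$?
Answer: $-525 + \frac{i \sqrt{469}}{7} \approx -525.0 + 3.0938 i$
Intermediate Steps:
$V{\left(W,I \right)} = 3 I$
$U = - \frac{4}{7}$ ($U = \left(- \frac{1}{7}\right) 4 = - \frac{4}{7} \approx -0.57143$)
$G{\left(Q,u \right)} = - \frac{4}{7} + 3 Q + 3 u$ ($G{\left(Q,u \right)} = 3 \left(Q + u\right) - \frac{4}{7} = \left(3 Q + 3 u\right) - \frac{4}{7} = - \frac{4}{7} + 3 Q + 3 u$)
$\sqrt{y{\left(1,\left(-3\right) \left(-2\right) + 6 \right)} + G{\left(-4,j{\left(2 \right)} \right)}} + 21 \left(-25\right) = \sqrt{3 + \left(- \frac{4}{7} + 3 \left(-4\right) + 3 \left(2 - 2\right)\right)} + 21 \left(-25\right) = \sqrt{3 - \left(\frac{88}{7} - 3 \left(2 - 2\right)\right)} - 525 = \sqrt{3 - \frac{88}{7}} - 525 = \sqrt{- \frac{67}{7}} - 525 = \frac{i \sqrt{469}}{7} - 525 = -525 + \frac{i \sqrt{469}}{7}$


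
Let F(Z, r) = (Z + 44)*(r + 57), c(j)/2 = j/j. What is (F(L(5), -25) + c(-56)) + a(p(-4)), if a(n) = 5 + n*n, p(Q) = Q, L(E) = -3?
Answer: 1335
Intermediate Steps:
c(j) = 2 (c(j) = 2*(j/j) = 2*1 = 2)
F(Z, r) = (44 + Z)*(57 + r)
a(n) = 5 + n²
(F(L(5), -25) + c(-56)) + a(p(-4)) = ((2508 + 44*(-25) + 57*(-3) - 3*(-25)) + 2) + (5 + (-4)²) = ((2508 - 1100 - 171 + 75) + 2) + (5 + 16) = (1312 + 2) + 21 = 1314 + 21 = 1335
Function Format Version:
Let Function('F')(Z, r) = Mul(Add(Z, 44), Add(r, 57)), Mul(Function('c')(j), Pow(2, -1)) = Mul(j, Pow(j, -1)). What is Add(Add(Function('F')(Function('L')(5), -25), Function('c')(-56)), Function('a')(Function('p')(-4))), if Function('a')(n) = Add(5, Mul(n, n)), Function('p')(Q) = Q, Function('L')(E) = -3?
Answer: 1335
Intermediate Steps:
Function('c')(j) = 2 (Function('c')(j) = Mul(2, Mul(j, Pow(j, -1))) = Mul(2, 1) = 2)
Function('F')(Z, r) = Mul(Add(44, Z), Add(57, r))
Function('a')(n) = Add(5, Pow(n, 2))
Add(Add(Function('F')(Function('L')(5), -25), Function('c')(-56)), Function('a')(Function('p')(-4))) = Add(Add(Add(2508, Mul(44, -25), Mul(57, -3), Mul(-3, -25)), 2), Add(5, Pow(-4, 2))) = Add(Add(Add(2508, -1100, -171, 75), 2), Add(5, 16)) = Add(Add(1312, 2), 21) = Add(1314, 21) = 1335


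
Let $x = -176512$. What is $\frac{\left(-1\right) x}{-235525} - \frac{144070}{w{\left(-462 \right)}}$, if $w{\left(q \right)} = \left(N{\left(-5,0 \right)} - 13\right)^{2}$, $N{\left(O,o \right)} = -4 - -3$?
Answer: $- \frac{16983341551}{23081450} \approx -735.8$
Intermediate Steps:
$N{\left(O,o \right)} = -1$ ($N{\left(O,o \right)} = -4 + 3 = -1$)
$w{\left(q \right)} = 196$ ($w{\left(q \right)} = \left(-1 - 13\right)^{2} = \left(-14\right)^{2} = 196$)
$\frac{\left(-1\right) x}{-235525} - \frac{144070}{w{\left(-462 \right)}} = \frac{\left(-1\right) \left(-176512\right)}{-235525} - \frac{144070}{196} = 176512 \left(- \frac{1}{235525}\right) - \frac{72035}{98} = - \frac{176512}{235525} - \frac{72035}{98} = - \frac{16983341551}{23081450}$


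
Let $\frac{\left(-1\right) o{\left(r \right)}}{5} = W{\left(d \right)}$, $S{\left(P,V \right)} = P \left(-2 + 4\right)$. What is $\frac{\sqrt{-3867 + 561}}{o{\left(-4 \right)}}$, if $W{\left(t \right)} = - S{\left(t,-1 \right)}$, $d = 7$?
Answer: $\frac{i \sqrt{3306}}{70} \approx 0.8214 i$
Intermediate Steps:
$S{\left(P,V \right)} = 2 P$ ($S{\left(P,V \right)} = P 2 = 2 P$)
$W{\left(t \right)} = - 2 t$
$o{\left(r \right)} = 70$ ($o{\left(r \right)} = - 5 \left(\left(-2\right) 7\right) = \left(-5\right) \left(-14\right) = 70$)
$\frac{\sqrt{-3867 + 561}}{o{\left(-4 \right)}} = \frac{\sqrt{-3867 + 561}}{70} = \sqrt{-3306} \cdot \frac{1}{70} = i \sqrt{3306} \cdot \frac{1}{70} = \frac{i \sqrt{3306}}{70}$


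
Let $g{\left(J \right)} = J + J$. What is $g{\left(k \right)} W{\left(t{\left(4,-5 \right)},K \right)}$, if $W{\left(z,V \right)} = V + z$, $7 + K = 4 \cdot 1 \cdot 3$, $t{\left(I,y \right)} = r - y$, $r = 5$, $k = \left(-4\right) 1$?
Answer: $-120$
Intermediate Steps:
$k = -4$
$g{\left(J \right)} = 2 J$
$t{\left(I,y \right)} = 5 - y$
$K = 5$ ($K = -7 + 4 \cdot 1 \cdot 3 = -7 + 4 \cdot 3 = -7 + 12 = 5$)
$g{\left(k \right)} W{\left(t{\left(4,-5 \right)},K \right)} = 2 \left(-4\right) \left(5 + \left(5 - -5\right)\right) = - 8 \left(5 + \left(5 + 5\right)\right) = - 8 \left(5 + 10\right) = \left(-8\right) 15 = -120$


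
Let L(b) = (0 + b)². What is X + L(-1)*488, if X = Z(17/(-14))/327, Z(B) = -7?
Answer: 159569/327 ≈ 487.98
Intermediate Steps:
X = -7/327 ≈ -0.021407
L(b) = b²
X + L(-1)*488 = -7/327 + (-1)²*488 = -7/327 + 1*488 = -7/327 + 488 = 159569/327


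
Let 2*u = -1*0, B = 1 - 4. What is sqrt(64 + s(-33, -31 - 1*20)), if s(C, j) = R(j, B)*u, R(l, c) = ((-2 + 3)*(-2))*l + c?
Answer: 8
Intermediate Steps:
B = -3
R(l, c) = c - 2*l (R(l, c) = (1*(-2))*l + c = -2*l + c = c - 2*l)
u = 0 (u = (-1*0)/2 = (1/2)*0 = 0)
s(C, j) = 0 (s(C, j) = (-3 - 2*j)*0 = 0)
sqrt(64 + s(-33, -31 - 1*20)) = sqrt(64 + 0) = sqrt(64) = 8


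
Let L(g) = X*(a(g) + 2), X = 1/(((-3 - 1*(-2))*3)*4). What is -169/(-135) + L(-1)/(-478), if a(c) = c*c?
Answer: 323263/258120 ≈ 1.2524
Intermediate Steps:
a(c) = c²
X = -1/12 (X = 1/(((-3 + 2)*3)*4) = 1/(-1*3*4) = 1/(-3*4) = 1/(-12) = -1/12 ≈ -0.083333)
L(g) = -⅙ - g²/12 (L(g) = -(g² + 2)/12 = -(2 + g²)/12 = -⅙ - g²/12)
-169/(-135) + L(-1)/(-478) = -169/(-135) + (-⅙ - 1/12*(-1)²)/(-478) = -169*(-1/135) + (-⅙ - 1/12*1)*(-1/478) = 169/135 + (-⅙ - 1/12)*(-1/478) = 169/135 - ¼*(-1/478) = 169/135 + 1/1912 = 323263/258120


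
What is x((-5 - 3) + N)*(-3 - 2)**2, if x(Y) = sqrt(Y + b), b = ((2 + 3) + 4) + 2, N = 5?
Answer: 50*sqrt(2) ≈ 70.711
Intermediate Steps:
b = 11 (b = (5 + 4) + 2 = 9 + 2 = 11)
x(Y) = sqrt(11 + Y) (x(Y) = sqrt(Y + 11) = sqrt(11 + Y))
x((-5 - 3) + N)*(-3 - 2)**2 = sqrt(11 + ((-5 - 3) + 5))*(-3 - 2)**2 = sqrt(11 + (-8 + 5))*(-5)**2 = sqrt(11 - 3)*25 = sqrt(8)*25 = (2*sqrt(2))*25 = 50*sqrt(2)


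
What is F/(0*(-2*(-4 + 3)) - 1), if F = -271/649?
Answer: 271/649 ≈ 0.41757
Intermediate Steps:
F = -271/649 (F = -271*1/649 = -271/649 ≈ -0.41757)
F/(0*(-2*(-4 + 3)) - 1) = -271/(649*(0*(-2*(-4 + 3)) - 1)) = -271/(649*(0*(-2*(-1)) - 1)) = -271/(649*(0*2 - 1)) = -271/(649*(0 - 1)) = -271/649/(-1) = -271/649*(-1) = 271/649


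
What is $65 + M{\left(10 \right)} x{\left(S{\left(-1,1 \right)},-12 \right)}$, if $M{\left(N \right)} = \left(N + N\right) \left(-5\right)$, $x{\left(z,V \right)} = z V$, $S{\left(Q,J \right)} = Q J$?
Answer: $-1135$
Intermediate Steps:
$S{\left(Q,J \right)} = J Q$
$x{\left(z,V \right)} = V z$
$M{\left(N \right)} = - 10 N$ ($M{\left(N \right)} = 2 N \left(-5\right) = - 10 N$)
$65 + M{\left(10 \right)} x{\left(S{\left(-1,1 \right)},-12 \right)} = 65 + \left(-10\right) 10 \left(- 12 \cdot 1 \left(-1\right)\right) = 65 - 100 \left(\left(-12\right) \left(-1\right)\right) = 65 - 1200 = -1135$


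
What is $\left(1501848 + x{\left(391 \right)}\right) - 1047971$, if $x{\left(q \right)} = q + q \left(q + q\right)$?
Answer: $760030$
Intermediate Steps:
$x{\left(q \right)} = q + 2 q^{2}$ ($x{\left(q \right)} = q + q 2 q = q + 2 q^{2}$)
$\left(1501848 + x{\left(391 \right)}\right) - 1047971 = \left(1501848 + 391 \left(1 + 2 \cdot 391\right)\right) - 1047971 = \left(1501848 + 391 \left(1 + 782\right)\right) - 1047971 = \left(1501848 + 391 \cdot 783\right) - 1047971 = \left(1501848 + 306153\right) - 1047971 = 1808001 - 1047971 = 760030$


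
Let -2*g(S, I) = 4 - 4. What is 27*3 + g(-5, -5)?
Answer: 81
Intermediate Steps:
g(S, I) = 0 (g(S, I) = -(4 - 4)/2 = -1/2*0 = 0)
27*3 + g(-5, -5) = 27*3 + 0 = 81 + 0 = 81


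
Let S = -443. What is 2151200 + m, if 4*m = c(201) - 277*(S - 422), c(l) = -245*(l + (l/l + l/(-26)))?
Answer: 228717035/104 ≈ 2.1992e+6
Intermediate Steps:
c(l) = -245 - 6125*l/26 (c(l) = -245*(l + (1 + l*(-1/26))) = -245*(l + (1 - l/26)) = -245*(1 + 25*l/26) = -245 - 6125*l/26)
m = 4992235/104 (m = ((-245 - 6125/26*201) - 277*(-443 - 422))/4 = ((-245 - 1231125/26) - 277*(-865))/4 = (-1237495/26 + 239605)/4 = (1/4)*(4992235/26) = 4992235/104 ≈ 48002.)
2151200 + m = 2151200 + 4992235/104 = 228717035/104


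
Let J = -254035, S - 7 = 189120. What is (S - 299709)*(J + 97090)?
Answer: 17355291990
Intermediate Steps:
S = 189127 (S = 7 + 189120 = 189127)
(S - 299709)*(J + 97090) = (189127 - 299709)*(-254035 + 97090) = -110582*(-156945) = 17355291990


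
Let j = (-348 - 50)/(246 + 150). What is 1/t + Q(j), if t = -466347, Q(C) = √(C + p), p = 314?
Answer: -1/466347 + √1363406/66 ≈ 17.692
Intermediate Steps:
j = -199/198 (j = -398/396 = -398*1/396 = -199/198 ≈ -1.0051)
Q(C) = √(314 + C) (Q(C) = √(C + 314) = √(314 + C))
1/t + Q(j) = 1/(-466347) + √(314 - 199/198) = -1/466347 + √(61973/198) = -1/466347 + √1363406/66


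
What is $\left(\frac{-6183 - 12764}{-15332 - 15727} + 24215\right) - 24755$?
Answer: $- \frac{16752913}{31059} \approx -539.39$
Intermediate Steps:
$\left(\frac{-6183 - 12764}{-15332 - 15727} + 24215\right) - 24755 = \left(- \frac{18947}{-31059} + 24215\right) - 24755 = \left(\left(-18947\right) \left(- \frac{1}{31059}\right) + 24215\right) - 24755 = \left(\frac{18947}{31059} + 24215\right) - 24755 = \frac{752112632}{31059} - 24755 = - \frac{16752913}{31059}$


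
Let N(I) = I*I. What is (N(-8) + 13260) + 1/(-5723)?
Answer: 76253251/5723 ≈ 13324.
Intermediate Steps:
N(I) = I**2
(N(-8) + 13260) + 1/(-5723) = ((-8)**2 + 13260) + 1/(-5723) = (64 + 13260) - 1/5723 = 13324 - 1/5723 = 76253251/5723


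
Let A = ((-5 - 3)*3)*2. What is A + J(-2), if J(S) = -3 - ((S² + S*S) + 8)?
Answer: -67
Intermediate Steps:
A = -48 (A = -8*3*2 = -24*2 = -48)
J(S) = -11 - 2*S² (J(S) = -3 - ((S² + S²) + 8) = -3 - (2*S² + 8) = -3 - (8 + 2*S²) = -3 + (-8 - 2*S²) = -11 - 2*S²)
A + J(-2) = -48 + (-11 - 2*(-2)²) = -48 + (-11 - 2*4) = -48 + (-11 - 8) = -48 - 19 = -67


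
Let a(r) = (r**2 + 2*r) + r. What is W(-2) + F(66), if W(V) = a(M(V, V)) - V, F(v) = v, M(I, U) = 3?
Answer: 86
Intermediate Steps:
a(r) = r**2 + 3*r
W(V) = 18 - V (W(V) = 3*(3 + 3) - V = 3*6 - V = 18 - V)
W(-2) + F(66) = (18 - 1*(-2)) + 66 = (18 + 2) + 66 = 20 + 66 = 86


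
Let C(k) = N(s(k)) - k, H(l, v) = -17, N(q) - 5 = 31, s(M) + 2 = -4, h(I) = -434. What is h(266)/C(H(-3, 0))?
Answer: -434/53 ≈ -8.1887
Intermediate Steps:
s(M) = -6 (s(M) = -2 - 4 = -6)
N(q) = 36 (N(q) = 5 + 31 = 36)
C(k) = 36 - k
h(266)/C(H(-3, 0)) = -434/(36 - 1*(-17)) = -434/(36 + 17) = -434/53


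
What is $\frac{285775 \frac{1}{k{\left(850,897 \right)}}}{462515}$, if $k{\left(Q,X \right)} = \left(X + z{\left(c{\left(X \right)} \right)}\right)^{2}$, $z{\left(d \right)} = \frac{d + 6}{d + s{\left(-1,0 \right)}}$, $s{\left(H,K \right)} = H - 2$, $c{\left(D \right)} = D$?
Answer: $\frac{5075592620}{6624464187051847} \approx 7.6619 \cdot 10^{-7}$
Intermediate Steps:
$s{\left(H,K \right)} = -2 + H$ ($s{\left(H,K \right)} = H - 2 = -2 + H$)
$z{\left(d \right)} = \frac{6 + d}{-3 + d}$ ($z{\left(d \right)} = \frac{d + 6}{d - 3} = \frac{6 + d}{d - 3} = \frac{6 + d}{-3 + d}$)
$k{\left(Q,X \right)} = \left(X + \frac{6 + X}{-3 + X}\right)^{2}$
$\frac{285775 \frac{1}{k{\left(850,897 \right)}}}{462515} = \frac{285775 \frac{1}{\frac{1}{\left(-3 + 897\right)^{2}} \left(6 + 897 + 897 \left(-3 + 897\right)\right)^{2}}}{462515} = \frac{285775}{\frac{1}{799236} \left(6 + 897 + 897 \cdot 894\right)^{2}} \cdot \frac{1}{462515} = \frac{285775}{\frac{1}{799236} \left(6 + 897 + 801918\right)^{2}} \cdot \frac{1}{462515} = \frac{285775}{\frac{1}{799236} \cdot 802821^{2}} \cdot \frac{1}{462515} = \frac{285775}{\frac{1}{799236} \cdot 644521558041} \cdot \frac{1}{462515} = \frac{285775}{\frac{71613506449}{88804}} \cdot \frac{1}{462515} = 285775 \cdot \frac{88804}{71613506449} \cdot \frac{1}{462515} = \frac{25377963100}{71613506449} \cdot \frac{1}{462515} = \frac{5075592620}{6624464187051847}$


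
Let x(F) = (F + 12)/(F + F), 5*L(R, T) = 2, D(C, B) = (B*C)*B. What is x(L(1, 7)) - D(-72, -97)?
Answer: 1354927/2 ≈ 6.7746e+5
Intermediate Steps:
D(C, B) = C*B**2
L(R, T) = 2/5 (L(R, T) = (1/5)*2 = 2/5)
x(F) = (12 + F)/(2*F) (x(F) = (12 + F)/((2*F)) = (12 + F)*(1/(2*F)) = (12 + F)/(2*F))
x(L(1, 7)) - D(-72, -97) = (12 + 2/5)/(2*(2/5)) - (-72)*(-97)**2 = (1/2)*(5/2)*(62/5) - (-72)*9409 = 31/2 - 1*(-677448) = 31/2 + 677448 = 1354927/2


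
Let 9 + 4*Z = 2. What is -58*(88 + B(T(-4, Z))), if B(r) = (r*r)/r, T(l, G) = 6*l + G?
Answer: -7221/2 ≈ -3610.5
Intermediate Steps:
Z = -7/4 (Z = -9/4 + (¼)*2 = -9/4 + ½ = -7/4 ≈ -1.7500)
T(l, G) = G + 6*l
B(r) = r (B(r) = r²/r = r)
-58*(88 + B(T(-4, Z))) = -58*(88 + (-7/4 + 6*(-4))) = -58*(88 + (-7/4 - 24)) = -58*(88 - 103/4) = -58*249/4 = -7221/2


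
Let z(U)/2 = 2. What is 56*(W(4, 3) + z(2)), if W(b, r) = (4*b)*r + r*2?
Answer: 3248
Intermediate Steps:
W(b, r) = 2*r + 4*b*r (W(b, r) = 4*b*r + 2*r = 2*r + 4*b*r)
z(U) = 4 (z(U) = 2*2 = 4)
56*(W(4, 3) + z(2)) = 56*(2*3*(1 + 2*4) + 4) = 56*(2*3*(1 + 8) + 4) = 56*(2*3*9 + 4) = 56*(54 + 4) = 56*58 = 3248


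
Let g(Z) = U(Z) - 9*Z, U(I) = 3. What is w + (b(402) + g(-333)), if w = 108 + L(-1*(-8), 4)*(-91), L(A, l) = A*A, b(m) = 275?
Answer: -2441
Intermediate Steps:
L(A, l) = A²
w = -5716 (w = 108 + (-1*(-8))²*(-91) = 108 + 8²*(-91) = 108 + 64*(-91) = 108 - 5824 = -5716)
g(Z) = 3 - 9*Z
w + (b(402) + g(-333)) = -5716 + (275 + (3 - 9*(-333))) = -5716 + (275 + (3 + 2997)) = -5716 + (275 + 3000) = -5716 + 3275 = -2441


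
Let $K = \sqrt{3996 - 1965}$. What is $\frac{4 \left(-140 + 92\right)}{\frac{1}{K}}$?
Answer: $- 192 \sqrt{2031} \approx -8652.8$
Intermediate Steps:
$K = \sqrt{2031} \approx 45.067$
$\frac{4 \left(-140 + 92\right)}{\frac{1}{K}} = \frac{4 \left(-140 + 92\right)}{\frac{1}{\sqrt{2031}}} = \frac{4 \left(-48\right)}{\frac{1}{2031} \sqrt{2031}} = - 192 \sqrt{2031}$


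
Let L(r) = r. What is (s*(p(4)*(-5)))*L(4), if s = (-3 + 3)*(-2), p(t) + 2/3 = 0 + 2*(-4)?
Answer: 0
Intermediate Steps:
p(t) = -26/3 (p(t) = -2/3 + (0 + 2*(-4)) = -2/3 + (0 - 8) = -2/3 - 8 = -26/3)
s = 0 (s = 0*(-2) = 0)
(s*(p(4)*(-5)))*L(4) = (0*(-26/3*(-5)))*4 = (0*(130/3))*4 = 0*4 = 0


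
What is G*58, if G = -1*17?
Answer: -986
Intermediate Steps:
G = -17
G*58 = -17*58 = -986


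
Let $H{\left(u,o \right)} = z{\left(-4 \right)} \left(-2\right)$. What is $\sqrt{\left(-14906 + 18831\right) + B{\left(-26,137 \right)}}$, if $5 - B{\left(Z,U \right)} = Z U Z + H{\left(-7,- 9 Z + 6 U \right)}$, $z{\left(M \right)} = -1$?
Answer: $2 i \sqrt{22171} \approx 297.8 i$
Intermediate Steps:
$H{\left(u,o \right)} = 2$ ($H{\left(u,o \right)} = \left(-1\right) \left(-2\right) = 2$)
$B{\left(Z,U \right)} = 3 - U Z^{2}$ ($B{\left(Z,U \right)} = 5 - \left(Z U Z + 2\right) = 5 - \left(U Z Z + 2\right) = 5 - \left(U Z^{2} + 2\right) = 5 - \left(2 + U Z^{2}\right) = 3 - U Z^{2}$)
$\sqrt{\left(-14906 + 18831\right) + B{\left(-26,137 \right)}} = \sqrt{\left(-14906 + 18831\right) + \left(3 - 137 \left(-26\right)^{2}\right)} = \sqrt{3925 + \left(3 - 137 \cdot 676\right)} = \sqrt{3925 + \left(3 - 92612\right)} = \sqrt{3925 - 92609} = \sqrt{-88684} = 2 i \sqrt{22171}$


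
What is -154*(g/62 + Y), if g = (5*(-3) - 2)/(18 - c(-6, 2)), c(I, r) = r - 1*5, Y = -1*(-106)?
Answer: -1517945/93 ≈ -16322.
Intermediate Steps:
Y = 106
c(I, r) = -5 + r (c(I, r) = r - 5 = -5 + r)
g = -17/21 (g = (5*(-3) - 2)/(18 - (-5 + 2)) = (-15 - 2)/(18 - 1*(-3)) = -17/(18 + 3) = -17/21 ≈ -0.80952)
-154*(g/62 + Y) = -154*(-17/21/62 + 106) = -154*(-17/21*1/62 + 106) = -154*(-17/1302 + 106) = -154*137995/1302 = -1517945/93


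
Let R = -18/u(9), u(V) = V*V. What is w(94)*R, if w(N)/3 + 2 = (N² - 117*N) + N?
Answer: 1380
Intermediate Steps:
w(N) = -6 - 348*N + 3*N² (w(N) = -6 + 3*((N² - 117*N) + N) = -6 + 3*(N² - 116*N) = -6 + (-348*N + 3*N²) = -6 - 348*N + 3*N²)
u(V) = V²
R = -2/9 (R = -18/(9²) = -18/81 = -18*1/81 = -2/9 ≈ -0.22222)
w(94)*R = (-6 - 348*94 + 3*94²)*(-2/9) = (-6 - 32712 + 3*8836)*(-2/9) = (-6 - 32712 + 26508)*(-2/9) = -6210*(-2/9) = 1380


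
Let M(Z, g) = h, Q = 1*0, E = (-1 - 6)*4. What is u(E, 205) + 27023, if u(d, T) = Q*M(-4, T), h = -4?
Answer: 27023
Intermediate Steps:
E = -28 (E = -7*4 = -28)
Q = 0
M(Z, g) = -4
u(d, T) = 0 (u(d, T) = 0*(-4) = 0)
u(E, 205) + 27023 = 0 + 27023 = 27023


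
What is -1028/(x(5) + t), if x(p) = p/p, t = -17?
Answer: 257/4 ≈ 64.250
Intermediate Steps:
x(p) = 1
-1028/(x(5) + t) = -1028/(1 - 17) = -1028/(-16) = -1/16*(-1028) = 257/4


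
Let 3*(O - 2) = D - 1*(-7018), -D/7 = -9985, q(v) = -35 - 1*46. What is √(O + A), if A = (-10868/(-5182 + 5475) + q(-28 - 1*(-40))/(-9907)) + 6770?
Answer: 5*√98197270522152342/8708253 ≈ 179.92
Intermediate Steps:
q(v) = -81 (q(v) = -35 - 46 = -81)
D = 69895 (D = -7*(-9985) = 69895)
A = 19543978727/2902751 (A = (-10868/(-5182 + 5475) - 81/(-9907)) + 6770 = (-10868/293 - 81*(-1/9907)) + 6770 = (-10868*1/293 + 81/9907) + 6770 = (-10868/293 + 81/9907) + 6770 = -107645543/2902751 + 6770 = 19543978727/2902751 ≈ 6732.9)
O = 76919/3 (O = 2 + (69895 - 1*(-7018))/3 = 2 + (69895 + 7018)/3 = 2 + (⅓)*76913 = 2 + 76913/3 = 76919/3 ≈ 25640.)
√(O + A) = √(76919/3 + 19543978727/2902751) = √(281908640350/8708253) = 5*√98197270522152342/8708253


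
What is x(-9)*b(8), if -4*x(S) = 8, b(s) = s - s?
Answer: 0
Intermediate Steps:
b(s) = 0
x(S) = -2 (x(S) = -¼*8 = -2)
x(-9)*b(8) = -2*0 = 0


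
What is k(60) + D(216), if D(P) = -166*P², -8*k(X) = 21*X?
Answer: -15490107/2 ≈ -7.7451e+6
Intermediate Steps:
k(X) = -21*X/8
k(60) + D(216) = -21/8*60 - 166*216² = -315/2 - 166*46656 = -315/2 - 7744896 = -15490107/2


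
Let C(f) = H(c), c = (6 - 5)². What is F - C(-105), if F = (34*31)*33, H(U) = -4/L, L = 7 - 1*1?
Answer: 104348/3 ≈ 34783.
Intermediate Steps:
c = 1 (c = 1² = 1)
L = 6 (L = 7 - 1 = 6)
H(U) = -⅔ (H(U) = -4/6 = -4*⅙ = -⅔)
C(f) = -⅔
F = 34782 (F = 1054*33 = 34782)
F - C(-105) = 34782 - 1*(-⅔) = 34782 + ⅔ = 104348/3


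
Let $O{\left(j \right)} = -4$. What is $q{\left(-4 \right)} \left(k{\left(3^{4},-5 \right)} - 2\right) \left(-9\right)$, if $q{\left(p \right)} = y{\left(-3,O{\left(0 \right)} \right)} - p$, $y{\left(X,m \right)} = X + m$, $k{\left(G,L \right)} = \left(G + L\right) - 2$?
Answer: $1944$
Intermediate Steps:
$k{\left(G,L \right)} = -2 + G + L$
$q{\left(p \right)} = -7 - p$ ($q{\left(p \right)} = \left(-3 - 4\right) - p = -7 - p$)
$q{\left(-4 \right)} \left(k{\left(3^{4},-5 \right)} - 2\right) \left(-9\right) = \left(-7 - -4\right) \left(\left(-2 + 3^{4} - 5\right) - 2\right) \left(-9\right) = \left(-7 + 4\right) \left(\left(-2 + 81 - 5\right) - 2\right) \left(-9\right) = - 3 \left(74 - 2\right) \left(-9\right) = - 3 \cdot 72 \left(-9\right) = \left(-3\right) \left(-648\right) = 1944$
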